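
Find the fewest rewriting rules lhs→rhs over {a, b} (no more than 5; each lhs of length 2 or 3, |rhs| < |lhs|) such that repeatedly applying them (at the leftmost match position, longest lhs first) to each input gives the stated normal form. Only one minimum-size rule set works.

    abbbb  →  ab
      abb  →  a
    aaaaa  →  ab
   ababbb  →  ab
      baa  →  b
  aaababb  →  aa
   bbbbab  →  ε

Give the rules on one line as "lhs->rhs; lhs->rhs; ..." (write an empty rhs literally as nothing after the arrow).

aaa->ab; ba->b; bb->; bbb->

  | abbbb => ab
  | abb => a
  | aaaaa => abaa => aba => ab
  | ababbb => abbbb => ab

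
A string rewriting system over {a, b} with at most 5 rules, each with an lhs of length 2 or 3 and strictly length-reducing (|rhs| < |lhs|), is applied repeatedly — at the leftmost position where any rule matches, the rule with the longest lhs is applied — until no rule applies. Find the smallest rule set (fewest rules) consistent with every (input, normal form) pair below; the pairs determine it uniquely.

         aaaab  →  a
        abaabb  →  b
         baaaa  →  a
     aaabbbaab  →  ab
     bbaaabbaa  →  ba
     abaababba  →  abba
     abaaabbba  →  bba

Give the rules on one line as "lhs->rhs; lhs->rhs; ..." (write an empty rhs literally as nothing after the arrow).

aa->b; aba->ab; bab->; bbb->a

  | aaaab => baab => bbb => a
  | abaabb => ababb => abbb => aa => b
  | baaaa => bbaa => bbb => a
  | aaabbbaab => babbbaab => bbaab => bbbb => ab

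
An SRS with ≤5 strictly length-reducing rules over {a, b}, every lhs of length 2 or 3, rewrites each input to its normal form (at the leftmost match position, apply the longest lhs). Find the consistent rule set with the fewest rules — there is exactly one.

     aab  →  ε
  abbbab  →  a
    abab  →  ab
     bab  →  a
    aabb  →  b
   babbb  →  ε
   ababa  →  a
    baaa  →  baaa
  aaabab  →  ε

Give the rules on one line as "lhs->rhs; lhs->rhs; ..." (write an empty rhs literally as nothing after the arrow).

  | aab => ε
  | abbbab => bab => a
  | abab => ab
  | bab => a

aab->; aba->a; abb->; bab->a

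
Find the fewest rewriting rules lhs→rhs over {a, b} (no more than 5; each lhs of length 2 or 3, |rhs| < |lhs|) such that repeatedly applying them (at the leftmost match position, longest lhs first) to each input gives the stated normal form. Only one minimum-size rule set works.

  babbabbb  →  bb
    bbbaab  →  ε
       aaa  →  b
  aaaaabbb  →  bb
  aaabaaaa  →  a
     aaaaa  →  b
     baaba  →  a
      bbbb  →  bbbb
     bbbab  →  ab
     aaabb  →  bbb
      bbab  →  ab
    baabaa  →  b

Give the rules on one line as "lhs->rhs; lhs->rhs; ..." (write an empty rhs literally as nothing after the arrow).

  | babbabbb => abbabbb => ababbb => aabbb => bb
  | bbbaab => bbaab => baab => aab => ε
  | aaa => b
  | aaaaabbb => baabbb => aabbb => bb

aa->b; aaa->b; aab->; ba->a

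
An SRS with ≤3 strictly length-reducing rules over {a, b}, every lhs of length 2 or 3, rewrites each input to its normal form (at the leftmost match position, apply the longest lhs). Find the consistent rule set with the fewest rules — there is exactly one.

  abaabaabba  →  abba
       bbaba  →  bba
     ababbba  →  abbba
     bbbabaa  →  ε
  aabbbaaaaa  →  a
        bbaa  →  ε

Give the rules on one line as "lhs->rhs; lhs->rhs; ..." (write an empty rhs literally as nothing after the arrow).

  | abaabaabba => aaabaabba => abaabba => aaabba => abba
  | bbaba => bba
  | ababbba => abbba
  | bbbabaa => bbbaa => bbaa => baa => aa => ε

aa->; baa->aa; bab->b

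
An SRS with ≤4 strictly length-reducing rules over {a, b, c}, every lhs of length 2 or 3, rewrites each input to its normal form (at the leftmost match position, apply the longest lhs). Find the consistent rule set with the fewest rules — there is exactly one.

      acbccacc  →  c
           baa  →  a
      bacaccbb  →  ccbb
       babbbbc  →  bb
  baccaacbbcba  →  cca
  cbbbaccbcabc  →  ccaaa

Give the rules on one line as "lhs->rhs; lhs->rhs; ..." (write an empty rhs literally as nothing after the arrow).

ac->; ba->; bc->a

  | acbccacc => bccacc => acacc => acc => c
  | baa => a
  | bacaccbb => caccbb => ccbb
  | babbbbc => bbbbc => bbba => bb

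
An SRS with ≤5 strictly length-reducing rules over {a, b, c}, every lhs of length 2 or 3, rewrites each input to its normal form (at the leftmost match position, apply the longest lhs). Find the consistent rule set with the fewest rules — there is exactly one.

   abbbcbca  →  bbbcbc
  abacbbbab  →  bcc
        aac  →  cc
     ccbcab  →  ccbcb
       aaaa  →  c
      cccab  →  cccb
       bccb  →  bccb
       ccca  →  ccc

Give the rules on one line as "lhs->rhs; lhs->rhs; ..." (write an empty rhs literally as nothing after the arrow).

  | abbbcbca => bbbcbca => bbbcbc
  | abacbbbab => bacbbbab => baacbab => bccbab => bccbb => bcac => bcc
  | aac => cc
  | ccbcab => ccbcb

aa->c; ab->b; ca->c; cbb->ac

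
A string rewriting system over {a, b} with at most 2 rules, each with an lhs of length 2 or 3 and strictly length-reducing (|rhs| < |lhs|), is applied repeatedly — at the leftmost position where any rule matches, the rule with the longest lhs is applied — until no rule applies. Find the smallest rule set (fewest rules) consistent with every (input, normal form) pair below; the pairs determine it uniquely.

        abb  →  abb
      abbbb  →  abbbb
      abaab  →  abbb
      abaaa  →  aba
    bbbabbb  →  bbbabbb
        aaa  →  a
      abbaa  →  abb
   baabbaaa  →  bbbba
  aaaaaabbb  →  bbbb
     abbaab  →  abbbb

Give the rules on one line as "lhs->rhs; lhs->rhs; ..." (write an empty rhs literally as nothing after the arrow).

aa->; aab->bb

  | abb
  | abbbb
  | abaab => abbb
  | abaaa => aba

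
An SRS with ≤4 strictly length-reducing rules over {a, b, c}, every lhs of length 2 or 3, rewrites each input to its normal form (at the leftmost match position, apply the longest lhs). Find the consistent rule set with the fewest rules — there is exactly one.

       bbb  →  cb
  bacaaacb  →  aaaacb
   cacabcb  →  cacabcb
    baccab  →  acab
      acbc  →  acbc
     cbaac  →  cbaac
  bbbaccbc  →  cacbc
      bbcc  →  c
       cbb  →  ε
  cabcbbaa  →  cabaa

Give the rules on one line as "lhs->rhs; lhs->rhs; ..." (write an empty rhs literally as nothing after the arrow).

  | bbb => cb
  | bacaaacb => aaaacb
  | cacabcb
  | baccab => acab

bac->a; bb->c; cc->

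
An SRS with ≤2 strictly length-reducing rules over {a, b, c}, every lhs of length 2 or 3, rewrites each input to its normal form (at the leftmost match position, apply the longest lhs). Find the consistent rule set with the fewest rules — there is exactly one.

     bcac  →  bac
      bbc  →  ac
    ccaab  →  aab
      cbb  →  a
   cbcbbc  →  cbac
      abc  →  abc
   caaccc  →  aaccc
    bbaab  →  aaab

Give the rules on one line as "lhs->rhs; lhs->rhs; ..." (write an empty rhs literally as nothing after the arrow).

bb->a; ca->a

  | bcac => bac
  | bbc => ac
  | ccaab => caab => aab
  | cbb => ca => a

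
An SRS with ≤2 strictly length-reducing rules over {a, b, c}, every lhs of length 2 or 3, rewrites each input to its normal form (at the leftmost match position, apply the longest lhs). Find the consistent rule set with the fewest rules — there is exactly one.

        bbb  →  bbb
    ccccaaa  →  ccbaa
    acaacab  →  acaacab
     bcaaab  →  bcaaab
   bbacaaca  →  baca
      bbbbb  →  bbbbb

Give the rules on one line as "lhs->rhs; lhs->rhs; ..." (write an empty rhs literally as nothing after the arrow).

  | bbb
  | ccccaaa => ccbaa
  | acaacab
  | bcaaab

bba->c; cca->b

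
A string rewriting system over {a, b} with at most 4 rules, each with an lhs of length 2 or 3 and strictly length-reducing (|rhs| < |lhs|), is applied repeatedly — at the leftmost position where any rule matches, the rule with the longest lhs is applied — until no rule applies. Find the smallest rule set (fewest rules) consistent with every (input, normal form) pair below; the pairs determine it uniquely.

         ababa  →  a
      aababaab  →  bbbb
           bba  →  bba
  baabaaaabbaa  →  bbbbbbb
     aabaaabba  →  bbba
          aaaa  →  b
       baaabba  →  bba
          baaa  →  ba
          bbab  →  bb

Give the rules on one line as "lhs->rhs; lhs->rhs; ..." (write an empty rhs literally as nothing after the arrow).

  | ababa => aba => a
  | aababaab => bbabaab => bbaab => bbbb
  | bba
  | baabaaaabbaa => bbbaaaabbaa => bbbaabbaa => bbbbbbaa => bbbbbbb

aa->b; aaa->a; ab->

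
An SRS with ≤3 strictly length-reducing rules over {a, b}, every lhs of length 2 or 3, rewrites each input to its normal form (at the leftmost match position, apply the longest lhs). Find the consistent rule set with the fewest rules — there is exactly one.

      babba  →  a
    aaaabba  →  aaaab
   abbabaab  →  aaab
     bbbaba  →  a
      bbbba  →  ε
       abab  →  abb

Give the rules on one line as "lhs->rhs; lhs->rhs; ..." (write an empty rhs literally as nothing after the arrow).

  | babba => bbba => a
  | aaaabba => aaaab
  | abbabaab => abbbaab => aaab
  | bbbaba => aba => a

ba->; bab->bb; bbb->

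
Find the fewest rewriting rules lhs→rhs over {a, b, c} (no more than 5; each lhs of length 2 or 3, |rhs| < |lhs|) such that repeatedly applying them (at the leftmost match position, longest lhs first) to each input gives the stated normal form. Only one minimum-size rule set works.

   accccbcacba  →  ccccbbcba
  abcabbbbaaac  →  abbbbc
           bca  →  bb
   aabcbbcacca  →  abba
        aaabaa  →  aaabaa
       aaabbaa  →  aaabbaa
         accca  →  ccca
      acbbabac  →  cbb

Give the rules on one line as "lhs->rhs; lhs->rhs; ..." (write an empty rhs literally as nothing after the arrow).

abc->; ac->c; bca->bb; bcc->

  | accccbcacba => ccccbcacba => ccccbbcba
  | abcabbbbaaac => abbbbaaac => abbbbaac => abbbbac => abbbbc
  | bca => bb
  | aabcbbcacca => abbcacca => abbbcca => abba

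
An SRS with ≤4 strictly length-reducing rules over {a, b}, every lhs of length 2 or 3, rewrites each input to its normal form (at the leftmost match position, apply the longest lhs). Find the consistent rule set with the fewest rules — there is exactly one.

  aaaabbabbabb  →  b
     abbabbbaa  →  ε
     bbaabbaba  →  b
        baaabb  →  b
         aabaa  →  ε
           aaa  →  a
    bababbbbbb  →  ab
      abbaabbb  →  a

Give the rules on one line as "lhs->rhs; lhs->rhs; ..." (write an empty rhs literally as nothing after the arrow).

  | aaaabbabbabb => aabbabbabb => babbabb => baaabb => babb => baa => b
  | abbabbbaa => aaabbbaa => abbbaa => aabaa => aa => ε
  | bbaabbaba => aaabbaba => abbaba => aaaba => aba => b
  | baaabb => babb => baa => b

aa->; aab->; aba->b; bb->a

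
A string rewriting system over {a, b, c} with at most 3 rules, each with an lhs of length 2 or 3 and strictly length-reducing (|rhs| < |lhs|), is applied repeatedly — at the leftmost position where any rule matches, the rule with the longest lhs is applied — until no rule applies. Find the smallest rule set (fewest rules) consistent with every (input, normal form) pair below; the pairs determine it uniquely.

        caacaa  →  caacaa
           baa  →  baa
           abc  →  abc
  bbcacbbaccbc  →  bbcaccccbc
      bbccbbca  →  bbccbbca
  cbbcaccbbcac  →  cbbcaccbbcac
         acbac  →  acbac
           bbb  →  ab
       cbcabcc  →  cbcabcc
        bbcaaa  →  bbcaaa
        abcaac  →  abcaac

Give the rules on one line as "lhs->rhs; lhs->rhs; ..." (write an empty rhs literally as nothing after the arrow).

  | caacaa
  | baa
  | abc
  | bbcacbbaccbc => bbcaccccbc

bba->c; bbb->ab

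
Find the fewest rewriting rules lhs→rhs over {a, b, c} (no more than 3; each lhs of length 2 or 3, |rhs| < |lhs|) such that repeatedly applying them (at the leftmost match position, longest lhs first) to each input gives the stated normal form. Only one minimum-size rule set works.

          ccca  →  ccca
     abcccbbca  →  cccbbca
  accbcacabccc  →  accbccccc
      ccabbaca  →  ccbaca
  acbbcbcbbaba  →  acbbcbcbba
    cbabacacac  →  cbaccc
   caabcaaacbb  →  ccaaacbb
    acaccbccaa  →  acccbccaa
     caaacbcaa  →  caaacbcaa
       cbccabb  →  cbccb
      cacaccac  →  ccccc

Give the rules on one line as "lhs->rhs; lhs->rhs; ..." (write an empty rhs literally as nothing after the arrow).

ab->; cac->cc

  | ccca
  | abcccbbca => cccbbca
  | accbcacabccc => accbccabccc => accbccccc
  | ccabbaca => ccbaca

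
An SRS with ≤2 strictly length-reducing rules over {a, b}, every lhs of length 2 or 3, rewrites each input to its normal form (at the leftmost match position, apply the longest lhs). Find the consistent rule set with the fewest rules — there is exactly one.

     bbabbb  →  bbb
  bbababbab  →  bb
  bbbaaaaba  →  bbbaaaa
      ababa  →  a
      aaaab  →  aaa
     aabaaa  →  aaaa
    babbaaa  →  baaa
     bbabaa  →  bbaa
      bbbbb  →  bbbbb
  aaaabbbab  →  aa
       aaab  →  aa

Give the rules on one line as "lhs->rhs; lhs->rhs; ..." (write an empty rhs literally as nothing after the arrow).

ab->; abb->

  | bbabbb => bbb
  | bbababbab => bbabbab => bbab => bb
  | bbbaaaaba => bbbaaaa
  | ababa => aba => a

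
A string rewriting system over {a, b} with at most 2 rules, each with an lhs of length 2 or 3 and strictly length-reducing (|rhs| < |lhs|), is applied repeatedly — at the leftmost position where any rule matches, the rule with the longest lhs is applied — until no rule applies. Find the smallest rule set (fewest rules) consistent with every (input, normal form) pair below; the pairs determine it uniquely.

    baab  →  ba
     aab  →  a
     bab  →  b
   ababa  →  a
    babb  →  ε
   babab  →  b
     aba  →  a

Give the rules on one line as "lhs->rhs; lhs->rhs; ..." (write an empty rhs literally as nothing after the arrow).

ab->; bb->

  | baab => ba
  | aab => a
  | bab => b
  | ababa => aba => a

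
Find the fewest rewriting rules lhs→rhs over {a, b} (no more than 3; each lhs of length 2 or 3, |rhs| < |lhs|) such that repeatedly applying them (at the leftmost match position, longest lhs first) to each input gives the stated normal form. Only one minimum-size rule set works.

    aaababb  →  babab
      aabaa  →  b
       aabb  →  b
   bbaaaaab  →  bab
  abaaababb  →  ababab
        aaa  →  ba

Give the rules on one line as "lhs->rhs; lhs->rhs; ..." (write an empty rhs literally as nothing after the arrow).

aa->b; bb->b

  | aaababb => bababb => babab
  | aabaa => bbaa => baa => bb => b
  | aabb => bbb => bb => b
  | bbaaaaab => baaaaab => bbaaab => baaab => bbab => bab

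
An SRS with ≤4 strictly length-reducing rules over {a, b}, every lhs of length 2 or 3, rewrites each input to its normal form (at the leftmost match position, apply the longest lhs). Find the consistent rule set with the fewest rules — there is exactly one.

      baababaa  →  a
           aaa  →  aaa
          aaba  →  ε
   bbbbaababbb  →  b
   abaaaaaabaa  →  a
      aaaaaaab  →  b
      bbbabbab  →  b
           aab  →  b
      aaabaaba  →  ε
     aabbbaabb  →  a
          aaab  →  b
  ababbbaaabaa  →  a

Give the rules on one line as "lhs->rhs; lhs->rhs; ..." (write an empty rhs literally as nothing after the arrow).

ab->b; ba->; bb->a

  | baababaa => ababaa => babaa => baa => a
  | aaa
  | aaba => aba => ba => ε
  | bbbbaababbb => abbaababbb => bbaababbb => aaababbb => aababbb => ababbb => babbb => bbb => ab => b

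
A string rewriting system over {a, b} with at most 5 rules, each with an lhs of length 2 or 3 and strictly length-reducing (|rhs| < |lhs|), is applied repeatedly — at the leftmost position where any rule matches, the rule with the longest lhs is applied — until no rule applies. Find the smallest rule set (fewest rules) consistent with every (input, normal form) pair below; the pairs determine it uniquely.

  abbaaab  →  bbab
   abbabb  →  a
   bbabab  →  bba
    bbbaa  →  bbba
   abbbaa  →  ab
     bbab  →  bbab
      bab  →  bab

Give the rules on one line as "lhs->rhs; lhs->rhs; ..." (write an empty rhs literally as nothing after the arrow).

aa->a; aaa->bb; aba->ab; abb->a

  | abbaaab => aaaab => bbab
  | abbabb => aabb => abb => a
  | bbabab => bbabb => bba
  | bbbaa => bbba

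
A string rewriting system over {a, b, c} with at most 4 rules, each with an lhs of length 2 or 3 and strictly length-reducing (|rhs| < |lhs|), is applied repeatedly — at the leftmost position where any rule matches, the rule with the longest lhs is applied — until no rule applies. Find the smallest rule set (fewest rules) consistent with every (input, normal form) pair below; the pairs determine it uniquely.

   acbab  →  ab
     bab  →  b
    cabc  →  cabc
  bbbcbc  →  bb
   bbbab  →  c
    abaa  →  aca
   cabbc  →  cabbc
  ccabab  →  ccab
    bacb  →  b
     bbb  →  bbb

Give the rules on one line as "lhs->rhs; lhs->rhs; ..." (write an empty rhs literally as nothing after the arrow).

ba->c; bcb->a; bcc->bb; cb->b

  | acbab => abab => acb => ab
  | bab => cb => b
  | cabc
  | bbbcbc => bbac => bcc => bb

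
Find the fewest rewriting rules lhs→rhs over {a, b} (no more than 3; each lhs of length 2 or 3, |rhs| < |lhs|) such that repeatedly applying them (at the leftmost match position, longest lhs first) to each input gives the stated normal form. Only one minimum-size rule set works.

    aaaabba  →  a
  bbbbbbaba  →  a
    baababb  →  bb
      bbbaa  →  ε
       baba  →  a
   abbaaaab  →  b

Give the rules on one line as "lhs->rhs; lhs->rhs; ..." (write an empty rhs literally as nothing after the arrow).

aa->; ab->b; ba->a

  | aaaabba => aabba => bba => ba => a
  | bbbbbbaba => bbbbbaba => bbbbaba => bbbaba => bbaba => baba => aba => ba => a
  | baababb => aababb => babb => abb => bb
  | bbbaa => bbaa => baa => aa => ε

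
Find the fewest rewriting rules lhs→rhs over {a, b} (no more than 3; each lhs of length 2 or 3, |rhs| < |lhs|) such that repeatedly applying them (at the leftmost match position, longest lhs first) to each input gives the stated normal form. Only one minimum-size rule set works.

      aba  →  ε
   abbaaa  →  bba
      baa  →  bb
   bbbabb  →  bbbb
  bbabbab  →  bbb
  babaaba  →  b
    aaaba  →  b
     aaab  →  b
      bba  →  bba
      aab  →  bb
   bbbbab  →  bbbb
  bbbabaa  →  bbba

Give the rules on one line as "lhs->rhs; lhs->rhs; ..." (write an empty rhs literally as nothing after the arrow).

aa->b; ab->; aba->

  | aba => ε
  | abbaaa => baaa => bba
  | baa => bb
  | bbbabb => bbbb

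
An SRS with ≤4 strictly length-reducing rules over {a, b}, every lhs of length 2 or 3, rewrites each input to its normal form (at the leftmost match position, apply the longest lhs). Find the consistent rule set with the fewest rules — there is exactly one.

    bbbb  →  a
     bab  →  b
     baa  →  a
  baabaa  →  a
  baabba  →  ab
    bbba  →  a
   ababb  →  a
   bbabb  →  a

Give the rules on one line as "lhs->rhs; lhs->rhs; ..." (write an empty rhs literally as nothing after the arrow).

  | bbbb => abb => aa => a
  | bab => b
  | baa => a
  | baabaa => abaa => aa => a

aa->a; aaa->ab; ba->; bb->a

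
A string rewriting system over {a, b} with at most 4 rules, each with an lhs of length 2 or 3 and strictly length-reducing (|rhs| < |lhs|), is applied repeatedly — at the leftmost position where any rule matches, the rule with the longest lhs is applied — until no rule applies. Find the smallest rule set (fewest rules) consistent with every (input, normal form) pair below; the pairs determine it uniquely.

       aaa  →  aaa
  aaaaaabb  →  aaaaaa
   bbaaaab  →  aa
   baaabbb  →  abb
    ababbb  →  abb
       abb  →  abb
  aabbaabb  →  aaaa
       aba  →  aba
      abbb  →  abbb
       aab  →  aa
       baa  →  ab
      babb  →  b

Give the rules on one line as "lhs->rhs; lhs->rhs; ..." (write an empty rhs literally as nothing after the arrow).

  | aaa
  | aaaaaabb => aaaaaab => aaaaaa
  | bbaaaab => babaab => aab => aa
  | baaabbb => ababbb => abb

aab->aa; baa->ab; bab->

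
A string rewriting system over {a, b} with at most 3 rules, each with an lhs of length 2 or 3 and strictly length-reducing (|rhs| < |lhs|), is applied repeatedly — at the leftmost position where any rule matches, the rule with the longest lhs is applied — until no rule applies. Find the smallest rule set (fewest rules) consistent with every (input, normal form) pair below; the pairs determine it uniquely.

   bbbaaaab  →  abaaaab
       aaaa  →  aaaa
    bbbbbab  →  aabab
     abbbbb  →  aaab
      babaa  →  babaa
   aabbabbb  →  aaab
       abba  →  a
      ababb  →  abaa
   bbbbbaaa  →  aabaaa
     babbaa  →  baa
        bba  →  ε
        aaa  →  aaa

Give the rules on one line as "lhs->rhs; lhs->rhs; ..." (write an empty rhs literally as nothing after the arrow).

  | bbbaaaab => abaaaab
  | aaaa
  | bbbbbab => abbbab => aabab
  | abbbbb => aabbb => aaab

bb->a; bba->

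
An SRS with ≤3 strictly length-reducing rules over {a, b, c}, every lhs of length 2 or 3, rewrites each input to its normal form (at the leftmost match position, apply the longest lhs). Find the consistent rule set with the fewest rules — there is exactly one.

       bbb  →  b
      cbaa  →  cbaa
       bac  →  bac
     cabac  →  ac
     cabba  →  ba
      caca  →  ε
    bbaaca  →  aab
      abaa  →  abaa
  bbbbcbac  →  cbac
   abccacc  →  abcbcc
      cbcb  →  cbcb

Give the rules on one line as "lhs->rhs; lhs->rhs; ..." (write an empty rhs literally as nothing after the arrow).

bb->; ca->b

  | bbb => b
  | cbaa
  | bac
  | cabac => bbac => ac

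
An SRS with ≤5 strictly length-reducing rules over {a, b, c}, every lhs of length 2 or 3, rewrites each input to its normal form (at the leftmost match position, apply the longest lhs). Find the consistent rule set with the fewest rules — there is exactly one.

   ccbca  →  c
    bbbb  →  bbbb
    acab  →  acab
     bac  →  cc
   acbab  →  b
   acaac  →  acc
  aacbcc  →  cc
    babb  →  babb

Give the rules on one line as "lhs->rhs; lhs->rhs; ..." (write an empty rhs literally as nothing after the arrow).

  | ccbca => cca => c
  | bbbb
  | acab
  | bac => cc

aa->; bac->cc; cb->; cca->c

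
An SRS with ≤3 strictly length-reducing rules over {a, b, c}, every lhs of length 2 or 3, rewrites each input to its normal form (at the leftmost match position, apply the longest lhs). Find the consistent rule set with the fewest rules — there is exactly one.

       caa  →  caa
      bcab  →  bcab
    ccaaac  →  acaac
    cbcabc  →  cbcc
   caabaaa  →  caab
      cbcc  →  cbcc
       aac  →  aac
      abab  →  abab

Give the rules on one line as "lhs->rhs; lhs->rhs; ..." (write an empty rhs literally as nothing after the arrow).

aaa->; abc->c; cca->ac

  | caa
  | bcab
  | ccaaac => acaac
  | cbcabc => cbcc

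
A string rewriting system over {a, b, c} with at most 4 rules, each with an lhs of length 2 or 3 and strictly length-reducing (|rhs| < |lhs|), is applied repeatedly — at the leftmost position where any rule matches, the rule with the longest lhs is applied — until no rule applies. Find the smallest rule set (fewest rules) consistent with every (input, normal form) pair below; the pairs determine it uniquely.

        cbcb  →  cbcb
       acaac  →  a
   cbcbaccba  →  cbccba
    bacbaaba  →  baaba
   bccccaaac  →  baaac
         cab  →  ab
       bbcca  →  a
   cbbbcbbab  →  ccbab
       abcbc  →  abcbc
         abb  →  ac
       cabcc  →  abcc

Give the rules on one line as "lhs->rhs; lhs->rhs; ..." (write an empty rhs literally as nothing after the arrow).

aca->ab; bac->; bb->c; ca->a

  | cbcb
  | acaac => abac => a
  | cbcbaccba => cbccba
  | bacbaaba => baaba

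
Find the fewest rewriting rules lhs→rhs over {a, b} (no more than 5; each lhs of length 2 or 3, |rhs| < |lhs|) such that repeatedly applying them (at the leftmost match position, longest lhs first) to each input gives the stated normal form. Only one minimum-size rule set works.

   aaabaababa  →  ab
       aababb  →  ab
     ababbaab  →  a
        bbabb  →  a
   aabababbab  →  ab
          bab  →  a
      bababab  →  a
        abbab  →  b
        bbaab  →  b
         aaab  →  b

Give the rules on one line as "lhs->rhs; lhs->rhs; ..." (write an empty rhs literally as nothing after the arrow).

  | aaabaababa => baababa => bababa => bbaba => aaba => aba => ab
  | aababb => ababb => abbb => aab => ab
  | ababbaab => abbbaab => aabaab => abaab => abab => abb => aa => a
  | bbabb => aabb => abb => aa => a

aa->a; aaa->; ba->b; bb->a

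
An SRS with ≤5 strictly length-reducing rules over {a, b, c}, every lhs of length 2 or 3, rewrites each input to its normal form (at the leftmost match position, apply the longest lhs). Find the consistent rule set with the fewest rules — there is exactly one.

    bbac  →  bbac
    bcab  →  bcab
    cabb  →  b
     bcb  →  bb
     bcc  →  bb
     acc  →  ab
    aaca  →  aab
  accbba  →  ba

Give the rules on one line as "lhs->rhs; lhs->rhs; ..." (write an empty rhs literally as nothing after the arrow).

  | bbac
  | bcab
  | cabb => cc => b
  | bcb => bb

abb->c; aca->ab; cb->b; cc->b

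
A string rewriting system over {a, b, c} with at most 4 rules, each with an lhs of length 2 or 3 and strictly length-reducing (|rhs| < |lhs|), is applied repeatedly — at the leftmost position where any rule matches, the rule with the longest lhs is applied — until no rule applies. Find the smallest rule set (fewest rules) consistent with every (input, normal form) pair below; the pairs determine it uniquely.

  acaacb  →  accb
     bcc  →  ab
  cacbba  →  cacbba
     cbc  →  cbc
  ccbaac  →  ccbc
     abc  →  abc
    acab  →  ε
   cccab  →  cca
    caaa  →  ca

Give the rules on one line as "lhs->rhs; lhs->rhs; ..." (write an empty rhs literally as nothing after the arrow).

aa->; bcc->ab; cab->a

  | acaacb => accb
  | bcc => ab
  | cacbba
  | cbc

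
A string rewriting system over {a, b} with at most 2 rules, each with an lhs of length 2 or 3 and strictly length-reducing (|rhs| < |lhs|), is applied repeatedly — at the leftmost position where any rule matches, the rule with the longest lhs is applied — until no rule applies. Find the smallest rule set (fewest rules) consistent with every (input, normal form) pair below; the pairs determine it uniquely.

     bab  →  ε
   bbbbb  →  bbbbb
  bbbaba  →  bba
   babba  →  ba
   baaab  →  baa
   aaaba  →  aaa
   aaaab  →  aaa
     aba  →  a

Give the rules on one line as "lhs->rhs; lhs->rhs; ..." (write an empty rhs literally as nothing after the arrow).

ab->; bab->

  | bab => ε
  | bbbbb
  | bbbaba => bba
  | babba => ba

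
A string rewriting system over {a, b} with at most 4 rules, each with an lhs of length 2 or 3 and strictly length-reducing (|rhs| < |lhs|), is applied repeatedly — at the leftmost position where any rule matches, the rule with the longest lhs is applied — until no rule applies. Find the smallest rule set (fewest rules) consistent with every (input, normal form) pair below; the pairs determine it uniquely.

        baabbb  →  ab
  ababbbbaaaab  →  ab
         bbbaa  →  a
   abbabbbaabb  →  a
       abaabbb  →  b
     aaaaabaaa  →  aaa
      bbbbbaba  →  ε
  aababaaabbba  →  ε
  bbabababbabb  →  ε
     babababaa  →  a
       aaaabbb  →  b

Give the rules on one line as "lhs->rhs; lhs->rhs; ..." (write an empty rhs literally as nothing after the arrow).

aab->b; ba->; bb->

  | baabbb => abbb => ab
  | ababbbbaaaab => abbbbaaaab => abbaaaab => aaaaab => aaab => ab
  | bbbaa => baa => a
  | abbabbbaabb => aabbbaabb => bbbaabb => baabb => abb => a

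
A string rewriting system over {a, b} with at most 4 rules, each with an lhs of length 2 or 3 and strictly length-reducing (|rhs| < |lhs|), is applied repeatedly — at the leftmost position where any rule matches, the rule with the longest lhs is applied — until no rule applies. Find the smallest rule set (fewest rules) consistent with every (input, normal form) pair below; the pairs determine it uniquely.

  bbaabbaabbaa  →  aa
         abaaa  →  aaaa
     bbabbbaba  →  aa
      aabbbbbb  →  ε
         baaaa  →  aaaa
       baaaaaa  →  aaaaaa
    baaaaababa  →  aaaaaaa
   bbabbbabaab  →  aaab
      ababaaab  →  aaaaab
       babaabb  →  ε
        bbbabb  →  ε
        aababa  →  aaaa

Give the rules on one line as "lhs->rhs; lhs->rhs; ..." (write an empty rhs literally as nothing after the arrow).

  | bbaabbaabbaa => aabbaabbaa => abbaabbaa => bbaabbaa => aabbaa => abbaa => bbaa => aa
  | abaaa => aaaa
  | bbabbbaba => abbbaba => bbbaba => baba => aba => aa
  | aabbbbbb => abbbbbb => bbbbbb => bbbb => bb => ε

abb->bb; ba->a; bb->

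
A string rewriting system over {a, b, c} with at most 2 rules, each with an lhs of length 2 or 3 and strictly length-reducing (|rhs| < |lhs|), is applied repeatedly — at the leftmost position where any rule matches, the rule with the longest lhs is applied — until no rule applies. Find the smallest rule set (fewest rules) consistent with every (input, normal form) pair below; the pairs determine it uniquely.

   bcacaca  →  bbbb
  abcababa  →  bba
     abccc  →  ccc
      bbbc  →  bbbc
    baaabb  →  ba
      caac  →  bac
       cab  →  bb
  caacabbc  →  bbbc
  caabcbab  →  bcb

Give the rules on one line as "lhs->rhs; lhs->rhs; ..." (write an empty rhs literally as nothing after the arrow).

  | bcacaca => bbcaca => bbbca => bbbb
  | abcababa => cababa => bbaba => bba
  | abccc => ccc
  | bbbc

ab->; ca->b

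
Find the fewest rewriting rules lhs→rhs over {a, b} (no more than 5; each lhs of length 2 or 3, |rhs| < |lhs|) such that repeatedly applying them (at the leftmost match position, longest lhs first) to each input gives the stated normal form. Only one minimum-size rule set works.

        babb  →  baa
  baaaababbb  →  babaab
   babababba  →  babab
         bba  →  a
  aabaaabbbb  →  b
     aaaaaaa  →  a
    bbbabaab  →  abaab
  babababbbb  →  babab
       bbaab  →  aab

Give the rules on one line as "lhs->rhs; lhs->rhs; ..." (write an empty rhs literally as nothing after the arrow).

aaa->; abb->aa; bb->b; bba->a

  | babb => baa
  | baaaababbb => bababbb => babaab
  | babababba => bababaaa => babab
  | bba => a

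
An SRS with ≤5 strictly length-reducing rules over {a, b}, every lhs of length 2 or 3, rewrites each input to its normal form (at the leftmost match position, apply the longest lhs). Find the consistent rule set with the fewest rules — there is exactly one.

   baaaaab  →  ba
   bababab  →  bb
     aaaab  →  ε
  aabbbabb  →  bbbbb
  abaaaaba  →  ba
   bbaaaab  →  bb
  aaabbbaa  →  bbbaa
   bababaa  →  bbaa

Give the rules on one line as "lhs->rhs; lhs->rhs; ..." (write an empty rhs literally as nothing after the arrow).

  | baaaaab => baab => ba
  | bababab => bbab => bb
  | aaaab => ab => ε
  | aabbbabb => abbbabb => bbbabb => bbbbb

aaa->; ab->; aba->; abb->bb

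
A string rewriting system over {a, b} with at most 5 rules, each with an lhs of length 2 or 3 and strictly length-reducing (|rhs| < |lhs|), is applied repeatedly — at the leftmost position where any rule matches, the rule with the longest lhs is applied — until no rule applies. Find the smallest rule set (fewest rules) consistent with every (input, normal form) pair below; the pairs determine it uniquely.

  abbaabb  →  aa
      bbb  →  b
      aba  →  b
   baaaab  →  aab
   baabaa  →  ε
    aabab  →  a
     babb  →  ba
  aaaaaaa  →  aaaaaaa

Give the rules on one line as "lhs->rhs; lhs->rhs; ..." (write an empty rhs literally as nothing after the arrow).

  | abbaabb => aabb => aa
  | bbb => b
  | aba => b
  | baaaab => aab

aba->b; baa->; bb->; bba->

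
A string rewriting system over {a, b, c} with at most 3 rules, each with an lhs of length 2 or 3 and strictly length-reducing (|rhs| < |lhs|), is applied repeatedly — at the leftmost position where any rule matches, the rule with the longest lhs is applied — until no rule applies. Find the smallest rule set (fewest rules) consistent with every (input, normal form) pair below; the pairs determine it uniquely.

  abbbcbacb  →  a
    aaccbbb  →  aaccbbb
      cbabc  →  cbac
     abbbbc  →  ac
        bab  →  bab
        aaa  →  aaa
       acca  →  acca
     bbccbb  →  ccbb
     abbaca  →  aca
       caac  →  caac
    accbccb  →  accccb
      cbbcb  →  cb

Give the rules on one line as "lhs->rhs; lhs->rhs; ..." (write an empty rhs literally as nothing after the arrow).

  | abbbcbacb => abbacb => abcb => a
  | aaccbbb
  | cbabc => cbac
  | abbbbc => abbbc => abbc => abc => ac

bba->b; bc->c; bcb->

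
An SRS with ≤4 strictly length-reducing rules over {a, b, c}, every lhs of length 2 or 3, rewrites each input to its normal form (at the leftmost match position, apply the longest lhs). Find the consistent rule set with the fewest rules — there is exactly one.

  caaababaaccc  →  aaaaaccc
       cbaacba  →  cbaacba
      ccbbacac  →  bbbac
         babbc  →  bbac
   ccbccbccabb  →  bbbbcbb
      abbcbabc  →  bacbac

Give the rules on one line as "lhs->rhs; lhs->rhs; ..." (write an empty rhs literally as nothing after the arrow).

ab->a; abb->ba; ca->; ccb->bb

  | caaababaaccc => aababaaccc => aaabaaccc => aaaaaccc
  | cbaacba
  | ccbbacac => bbbacac => bbbac
  | babbc => bbac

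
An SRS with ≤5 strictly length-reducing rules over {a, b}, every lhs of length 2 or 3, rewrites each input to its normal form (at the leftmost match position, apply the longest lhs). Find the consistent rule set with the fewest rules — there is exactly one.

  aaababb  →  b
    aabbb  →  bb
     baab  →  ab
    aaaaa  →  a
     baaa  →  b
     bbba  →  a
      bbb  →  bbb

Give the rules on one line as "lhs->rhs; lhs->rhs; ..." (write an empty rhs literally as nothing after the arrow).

  | aaababb => bbabb => babb => abb => b
  | aabbb => abbb => bb
  | baab => aab => ab
  | aaaaa => baa => aa => a

aa->a; aaa->b; abb->b; ba->a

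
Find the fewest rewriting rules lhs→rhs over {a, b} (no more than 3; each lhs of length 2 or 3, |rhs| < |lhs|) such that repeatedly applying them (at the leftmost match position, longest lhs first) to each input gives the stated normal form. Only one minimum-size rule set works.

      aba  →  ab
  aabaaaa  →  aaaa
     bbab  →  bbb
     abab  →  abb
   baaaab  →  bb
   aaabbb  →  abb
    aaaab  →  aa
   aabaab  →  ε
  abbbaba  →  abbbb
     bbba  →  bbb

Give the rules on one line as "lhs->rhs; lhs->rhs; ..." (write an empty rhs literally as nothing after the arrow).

  | aba => ab
  | aabaaaa => aaaa
  | bbab => bbb
  | abab => abb

aab->; ba->b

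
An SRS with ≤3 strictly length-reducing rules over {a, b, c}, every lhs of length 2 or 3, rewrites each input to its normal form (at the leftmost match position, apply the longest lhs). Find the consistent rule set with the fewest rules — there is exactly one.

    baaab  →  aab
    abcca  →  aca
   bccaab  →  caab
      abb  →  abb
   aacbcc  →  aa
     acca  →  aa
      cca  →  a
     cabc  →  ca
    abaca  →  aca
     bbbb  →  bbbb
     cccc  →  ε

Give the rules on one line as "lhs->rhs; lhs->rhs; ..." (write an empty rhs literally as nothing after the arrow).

ba->; bc->; cc->

  | baaab => aab
  | abcca => aca
  | bccaab => caab
  | abb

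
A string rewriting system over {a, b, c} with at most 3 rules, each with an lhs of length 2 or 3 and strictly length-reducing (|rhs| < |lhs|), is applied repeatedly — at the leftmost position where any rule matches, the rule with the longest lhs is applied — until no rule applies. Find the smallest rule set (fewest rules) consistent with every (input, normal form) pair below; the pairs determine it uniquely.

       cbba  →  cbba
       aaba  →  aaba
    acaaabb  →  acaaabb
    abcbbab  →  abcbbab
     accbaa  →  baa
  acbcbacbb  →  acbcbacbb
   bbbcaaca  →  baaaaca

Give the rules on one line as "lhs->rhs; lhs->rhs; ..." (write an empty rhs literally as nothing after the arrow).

  | cbba
  | aaba
  | acaaabb
  | abcbbab

acc->; bbc->aa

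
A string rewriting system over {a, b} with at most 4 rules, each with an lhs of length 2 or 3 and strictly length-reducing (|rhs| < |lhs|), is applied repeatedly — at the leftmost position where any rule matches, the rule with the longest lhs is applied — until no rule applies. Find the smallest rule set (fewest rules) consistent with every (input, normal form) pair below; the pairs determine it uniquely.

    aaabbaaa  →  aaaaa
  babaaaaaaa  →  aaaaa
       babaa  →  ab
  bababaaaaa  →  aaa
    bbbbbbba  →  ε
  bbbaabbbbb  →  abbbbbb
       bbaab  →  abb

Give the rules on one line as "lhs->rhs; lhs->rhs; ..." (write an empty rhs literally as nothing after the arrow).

aba->a; ba->; baa->ab; bba->ba

  | aaabbaaa => aaabaaa => aaaaa
  | babaaaaaaa => baaaaaaa => abaaaaa => aaaaa
  | babaa => baa => ab
  | bababaaaaa => babaaaaa => baaaaa => abaaa => aaa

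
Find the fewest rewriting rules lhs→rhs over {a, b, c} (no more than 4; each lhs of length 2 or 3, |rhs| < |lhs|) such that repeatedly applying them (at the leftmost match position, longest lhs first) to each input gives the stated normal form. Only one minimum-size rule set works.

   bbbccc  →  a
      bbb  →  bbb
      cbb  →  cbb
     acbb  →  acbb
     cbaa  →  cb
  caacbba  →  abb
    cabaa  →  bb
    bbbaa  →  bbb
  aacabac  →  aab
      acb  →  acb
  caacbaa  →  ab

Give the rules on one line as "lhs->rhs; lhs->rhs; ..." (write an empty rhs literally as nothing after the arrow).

ba->b; bc->a; ca->b

  | bbbccc => bbacc => bbcc => bac => bc => a
  | bbb
  | cbb
  | acbb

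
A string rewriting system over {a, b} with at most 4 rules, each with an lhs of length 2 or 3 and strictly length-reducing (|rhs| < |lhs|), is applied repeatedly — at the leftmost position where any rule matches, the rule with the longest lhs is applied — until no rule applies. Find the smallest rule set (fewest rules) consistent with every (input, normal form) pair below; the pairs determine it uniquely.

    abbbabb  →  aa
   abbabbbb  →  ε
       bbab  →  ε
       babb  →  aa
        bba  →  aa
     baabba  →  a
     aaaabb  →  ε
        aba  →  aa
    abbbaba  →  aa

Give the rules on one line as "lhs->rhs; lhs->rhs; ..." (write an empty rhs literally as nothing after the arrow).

  | abbbabb => aababb => abb => aa
  | abbabbbb => aaabbbb => abbb => aab => ε
  | bbab => aab => ε
  | babb => abb => aa

aab->; ba->a; bb->a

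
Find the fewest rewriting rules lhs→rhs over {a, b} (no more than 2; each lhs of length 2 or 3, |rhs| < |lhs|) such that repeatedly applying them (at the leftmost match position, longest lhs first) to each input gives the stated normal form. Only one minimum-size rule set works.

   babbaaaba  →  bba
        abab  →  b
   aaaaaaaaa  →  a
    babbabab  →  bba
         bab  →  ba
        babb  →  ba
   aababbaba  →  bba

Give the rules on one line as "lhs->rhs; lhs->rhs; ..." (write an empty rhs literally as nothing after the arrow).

  | babbaaaba => babaaaba => baaaaba => baaba => bba
  | abab => aab => b
  | aaaaaaaaa => aaaaaaa => aaaaa => aaa => a
  | babbabab => bababab => baabab => bbab => bba

aa->; ab->a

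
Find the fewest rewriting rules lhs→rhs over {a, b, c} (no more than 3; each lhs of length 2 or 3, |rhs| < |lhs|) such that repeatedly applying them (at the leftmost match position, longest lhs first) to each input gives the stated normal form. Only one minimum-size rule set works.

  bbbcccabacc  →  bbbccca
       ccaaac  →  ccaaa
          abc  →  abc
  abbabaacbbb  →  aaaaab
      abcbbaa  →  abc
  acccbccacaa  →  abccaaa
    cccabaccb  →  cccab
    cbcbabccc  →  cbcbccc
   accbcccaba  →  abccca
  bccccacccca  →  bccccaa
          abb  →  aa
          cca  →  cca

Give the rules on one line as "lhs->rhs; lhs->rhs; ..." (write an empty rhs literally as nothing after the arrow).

  | bbbcccabacc => bbbcccacc => bbbcccac => bbbccca
  | ccaaac => ccaaa
  | abc
  | abbabaacbbb => aaabaacbbb => aaaacbbb => aaaabbb => aaaaab

abb->aa; ac->a; ba->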